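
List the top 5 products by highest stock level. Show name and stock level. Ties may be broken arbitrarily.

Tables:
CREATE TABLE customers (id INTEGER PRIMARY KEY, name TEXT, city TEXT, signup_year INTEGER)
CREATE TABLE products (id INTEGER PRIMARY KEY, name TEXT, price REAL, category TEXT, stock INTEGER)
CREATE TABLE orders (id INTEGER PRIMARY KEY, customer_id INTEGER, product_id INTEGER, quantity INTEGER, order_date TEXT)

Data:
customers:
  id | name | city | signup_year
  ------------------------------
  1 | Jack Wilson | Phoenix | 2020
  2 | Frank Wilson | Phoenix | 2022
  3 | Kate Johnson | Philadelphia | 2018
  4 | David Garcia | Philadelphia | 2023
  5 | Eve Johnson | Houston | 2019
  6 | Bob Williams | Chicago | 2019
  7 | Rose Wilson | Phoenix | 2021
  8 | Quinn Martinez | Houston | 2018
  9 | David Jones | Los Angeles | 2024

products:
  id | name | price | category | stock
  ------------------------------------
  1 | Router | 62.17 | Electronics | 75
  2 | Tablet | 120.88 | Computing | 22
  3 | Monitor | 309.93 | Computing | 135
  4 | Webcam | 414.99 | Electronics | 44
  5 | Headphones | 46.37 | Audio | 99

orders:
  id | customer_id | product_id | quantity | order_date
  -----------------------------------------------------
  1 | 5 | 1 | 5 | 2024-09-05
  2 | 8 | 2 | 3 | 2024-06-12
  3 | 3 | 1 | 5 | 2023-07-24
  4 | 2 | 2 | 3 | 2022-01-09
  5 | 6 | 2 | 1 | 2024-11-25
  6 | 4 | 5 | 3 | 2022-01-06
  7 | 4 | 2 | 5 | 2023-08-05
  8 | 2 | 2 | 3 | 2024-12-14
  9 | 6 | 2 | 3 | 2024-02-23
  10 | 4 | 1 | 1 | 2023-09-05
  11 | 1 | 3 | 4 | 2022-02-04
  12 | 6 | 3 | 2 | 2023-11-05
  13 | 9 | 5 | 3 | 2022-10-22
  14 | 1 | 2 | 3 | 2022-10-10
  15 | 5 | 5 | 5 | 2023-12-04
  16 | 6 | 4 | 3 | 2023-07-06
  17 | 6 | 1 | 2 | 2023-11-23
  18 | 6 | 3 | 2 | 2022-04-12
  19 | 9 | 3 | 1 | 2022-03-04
SELECT name, stock FROM products ORDER BY stock DESC LIMIT 5

Execution result:
name | stock
Monitor | 135
Headphones | 99
Router | 75
Webcam | 44
Tablet | 22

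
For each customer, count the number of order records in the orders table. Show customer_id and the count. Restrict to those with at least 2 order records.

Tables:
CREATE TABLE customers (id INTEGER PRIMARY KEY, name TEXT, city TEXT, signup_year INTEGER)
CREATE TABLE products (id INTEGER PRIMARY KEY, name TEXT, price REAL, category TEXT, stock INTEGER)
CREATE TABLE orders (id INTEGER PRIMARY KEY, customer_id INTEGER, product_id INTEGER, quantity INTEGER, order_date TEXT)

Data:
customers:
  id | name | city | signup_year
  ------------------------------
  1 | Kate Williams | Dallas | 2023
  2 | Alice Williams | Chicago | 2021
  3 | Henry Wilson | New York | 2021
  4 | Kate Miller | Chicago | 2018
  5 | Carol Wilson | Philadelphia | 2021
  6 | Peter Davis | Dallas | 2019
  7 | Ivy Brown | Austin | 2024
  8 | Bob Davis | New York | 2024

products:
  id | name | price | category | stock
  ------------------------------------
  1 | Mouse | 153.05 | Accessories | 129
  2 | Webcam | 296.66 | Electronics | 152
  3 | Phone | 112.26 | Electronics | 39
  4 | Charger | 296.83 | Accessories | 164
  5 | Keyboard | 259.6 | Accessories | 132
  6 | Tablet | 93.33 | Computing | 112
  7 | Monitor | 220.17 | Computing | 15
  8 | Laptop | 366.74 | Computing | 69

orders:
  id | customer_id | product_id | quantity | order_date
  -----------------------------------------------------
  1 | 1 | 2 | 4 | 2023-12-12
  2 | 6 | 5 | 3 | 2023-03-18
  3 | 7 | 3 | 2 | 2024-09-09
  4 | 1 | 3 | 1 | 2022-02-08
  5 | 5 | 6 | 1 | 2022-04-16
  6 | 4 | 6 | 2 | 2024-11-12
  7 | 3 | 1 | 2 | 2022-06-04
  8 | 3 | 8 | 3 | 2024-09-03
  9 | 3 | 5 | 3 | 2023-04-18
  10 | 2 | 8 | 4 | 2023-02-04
SELECT customer_id, COUNT(*) AS order_count FROM orders GROUP BY customer_id HAVING COUNT(*) >= 2

Execution result:
customer_id | order_count
1 | 2
3 | 3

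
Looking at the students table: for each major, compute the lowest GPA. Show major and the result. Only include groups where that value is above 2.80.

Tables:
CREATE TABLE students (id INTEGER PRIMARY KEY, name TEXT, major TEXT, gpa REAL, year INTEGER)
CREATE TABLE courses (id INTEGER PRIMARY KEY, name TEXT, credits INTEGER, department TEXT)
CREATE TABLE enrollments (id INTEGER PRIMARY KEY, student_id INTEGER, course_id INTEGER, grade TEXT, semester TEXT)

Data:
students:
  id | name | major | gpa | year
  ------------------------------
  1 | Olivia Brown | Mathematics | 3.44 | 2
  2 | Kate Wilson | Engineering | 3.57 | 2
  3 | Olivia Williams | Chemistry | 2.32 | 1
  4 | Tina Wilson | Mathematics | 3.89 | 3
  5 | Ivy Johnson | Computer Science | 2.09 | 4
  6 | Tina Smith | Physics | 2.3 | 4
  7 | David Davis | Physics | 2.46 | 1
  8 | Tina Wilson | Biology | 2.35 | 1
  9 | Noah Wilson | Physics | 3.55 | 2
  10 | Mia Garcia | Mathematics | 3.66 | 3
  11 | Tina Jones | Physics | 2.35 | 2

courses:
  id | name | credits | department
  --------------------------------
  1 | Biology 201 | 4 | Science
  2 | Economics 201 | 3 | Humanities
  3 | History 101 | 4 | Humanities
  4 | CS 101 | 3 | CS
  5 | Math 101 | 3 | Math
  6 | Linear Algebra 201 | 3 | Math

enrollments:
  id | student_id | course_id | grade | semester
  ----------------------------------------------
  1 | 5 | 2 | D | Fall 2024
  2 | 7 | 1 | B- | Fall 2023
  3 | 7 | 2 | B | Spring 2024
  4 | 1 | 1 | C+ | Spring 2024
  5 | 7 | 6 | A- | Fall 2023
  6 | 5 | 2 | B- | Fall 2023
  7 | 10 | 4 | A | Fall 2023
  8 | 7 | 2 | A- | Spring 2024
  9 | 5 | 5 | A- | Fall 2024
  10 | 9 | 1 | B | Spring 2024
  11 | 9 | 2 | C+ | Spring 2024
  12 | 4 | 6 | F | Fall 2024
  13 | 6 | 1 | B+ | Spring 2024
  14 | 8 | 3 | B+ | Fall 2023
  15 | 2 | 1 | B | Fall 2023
SELECT major, MIN(gpa) AS min_gpa FROM students GROUP BY major HAVING MIN(gpa) > 2.8

Execution result:
major | min_gpa
Engineering | 3.57
Mathematics | 3.44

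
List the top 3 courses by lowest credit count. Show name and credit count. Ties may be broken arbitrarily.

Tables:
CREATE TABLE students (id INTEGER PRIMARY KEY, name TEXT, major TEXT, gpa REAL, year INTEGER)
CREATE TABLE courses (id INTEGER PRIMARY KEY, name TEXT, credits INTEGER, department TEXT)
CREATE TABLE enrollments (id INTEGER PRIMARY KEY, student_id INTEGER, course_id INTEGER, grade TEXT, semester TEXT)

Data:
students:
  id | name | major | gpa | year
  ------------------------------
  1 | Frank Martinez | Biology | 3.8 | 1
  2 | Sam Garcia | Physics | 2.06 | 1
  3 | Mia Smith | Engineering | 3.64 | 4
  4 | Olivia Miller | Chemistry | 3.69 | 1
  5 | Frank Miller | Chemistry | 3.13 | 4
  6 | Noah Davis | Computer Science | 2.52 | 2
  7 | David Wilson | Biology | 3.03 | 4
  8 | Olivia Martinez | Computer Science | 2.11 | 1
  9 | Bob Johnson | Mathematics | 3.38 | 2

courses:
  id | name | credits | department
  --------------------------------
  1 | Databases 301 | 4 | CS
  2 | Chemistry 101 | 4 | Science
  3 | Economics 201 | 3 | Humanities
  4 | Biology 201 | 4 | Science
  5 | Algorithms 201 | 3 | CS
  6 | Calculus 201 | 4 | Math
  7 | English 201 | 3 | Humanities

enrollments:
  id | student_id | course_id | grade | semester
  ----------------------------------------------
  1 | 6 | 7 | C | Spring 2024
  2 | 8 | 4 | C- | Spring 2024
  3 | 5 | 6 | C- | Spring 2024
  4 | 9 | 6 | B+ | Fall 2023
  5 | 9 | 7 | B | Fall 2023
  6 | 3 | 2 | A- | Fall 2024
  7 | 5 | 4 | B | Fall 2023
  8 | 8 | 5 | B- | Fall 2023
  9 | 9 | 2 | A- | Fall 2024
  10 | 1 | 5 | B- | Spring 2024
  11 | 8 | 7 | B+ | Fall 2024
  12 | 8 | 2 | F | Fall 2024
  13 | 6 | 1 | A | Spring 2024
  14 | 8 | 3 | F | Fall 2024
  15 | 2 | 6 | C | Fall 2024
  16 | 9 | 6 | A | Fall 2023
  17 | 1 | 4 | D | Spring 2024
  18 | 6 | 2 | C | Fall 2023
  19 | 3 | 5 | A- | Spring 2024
SELECT name, credits FROM courses ORDER BY credits ASC LIMIT 3

Execution result:
name | credits
Economics 201 | 3
Algorithms 201 | 3
English 201 | 3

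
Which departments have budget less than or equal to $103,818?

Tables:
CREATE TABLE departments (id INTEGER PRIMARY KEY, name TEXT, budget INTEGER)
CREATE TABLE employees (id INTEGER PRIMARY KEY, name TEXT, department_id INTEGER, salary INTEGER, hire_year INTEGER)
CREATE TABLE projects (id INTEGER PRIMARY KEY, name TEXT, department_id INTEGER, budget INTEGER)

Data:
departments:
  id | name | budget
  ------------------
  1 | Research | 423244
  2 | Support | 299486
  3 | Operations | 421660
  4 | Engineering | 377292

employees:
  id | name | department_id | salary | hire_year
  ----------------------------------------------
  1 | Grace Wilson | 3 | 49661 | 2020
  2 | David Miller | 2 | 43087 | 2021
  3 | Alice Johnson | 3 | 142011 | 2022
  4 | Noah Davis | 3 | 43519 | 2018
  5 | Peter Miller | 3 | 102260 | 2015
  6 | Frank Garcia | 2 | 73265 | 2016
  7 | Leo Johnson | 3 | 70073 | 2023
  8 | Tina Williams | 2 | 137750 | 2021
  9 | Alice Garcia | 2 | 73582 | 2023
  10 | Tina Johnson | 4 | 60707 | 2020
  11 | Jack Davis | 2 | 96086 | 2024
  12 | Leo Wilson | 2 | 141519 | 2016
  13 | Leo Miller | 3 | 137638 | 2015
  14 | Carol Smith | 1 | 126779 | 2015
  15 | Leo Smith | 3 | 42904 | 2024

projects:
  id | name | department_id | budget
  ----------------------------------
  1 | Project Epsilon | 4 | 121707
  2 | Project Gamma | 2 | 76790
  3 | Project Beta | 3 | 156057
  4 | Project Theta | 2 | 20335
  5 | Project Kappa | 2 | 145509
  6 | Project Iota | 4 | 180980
SELECT name, budget FROM departments WHERE budget <= 103818

Execution result:
(no rows)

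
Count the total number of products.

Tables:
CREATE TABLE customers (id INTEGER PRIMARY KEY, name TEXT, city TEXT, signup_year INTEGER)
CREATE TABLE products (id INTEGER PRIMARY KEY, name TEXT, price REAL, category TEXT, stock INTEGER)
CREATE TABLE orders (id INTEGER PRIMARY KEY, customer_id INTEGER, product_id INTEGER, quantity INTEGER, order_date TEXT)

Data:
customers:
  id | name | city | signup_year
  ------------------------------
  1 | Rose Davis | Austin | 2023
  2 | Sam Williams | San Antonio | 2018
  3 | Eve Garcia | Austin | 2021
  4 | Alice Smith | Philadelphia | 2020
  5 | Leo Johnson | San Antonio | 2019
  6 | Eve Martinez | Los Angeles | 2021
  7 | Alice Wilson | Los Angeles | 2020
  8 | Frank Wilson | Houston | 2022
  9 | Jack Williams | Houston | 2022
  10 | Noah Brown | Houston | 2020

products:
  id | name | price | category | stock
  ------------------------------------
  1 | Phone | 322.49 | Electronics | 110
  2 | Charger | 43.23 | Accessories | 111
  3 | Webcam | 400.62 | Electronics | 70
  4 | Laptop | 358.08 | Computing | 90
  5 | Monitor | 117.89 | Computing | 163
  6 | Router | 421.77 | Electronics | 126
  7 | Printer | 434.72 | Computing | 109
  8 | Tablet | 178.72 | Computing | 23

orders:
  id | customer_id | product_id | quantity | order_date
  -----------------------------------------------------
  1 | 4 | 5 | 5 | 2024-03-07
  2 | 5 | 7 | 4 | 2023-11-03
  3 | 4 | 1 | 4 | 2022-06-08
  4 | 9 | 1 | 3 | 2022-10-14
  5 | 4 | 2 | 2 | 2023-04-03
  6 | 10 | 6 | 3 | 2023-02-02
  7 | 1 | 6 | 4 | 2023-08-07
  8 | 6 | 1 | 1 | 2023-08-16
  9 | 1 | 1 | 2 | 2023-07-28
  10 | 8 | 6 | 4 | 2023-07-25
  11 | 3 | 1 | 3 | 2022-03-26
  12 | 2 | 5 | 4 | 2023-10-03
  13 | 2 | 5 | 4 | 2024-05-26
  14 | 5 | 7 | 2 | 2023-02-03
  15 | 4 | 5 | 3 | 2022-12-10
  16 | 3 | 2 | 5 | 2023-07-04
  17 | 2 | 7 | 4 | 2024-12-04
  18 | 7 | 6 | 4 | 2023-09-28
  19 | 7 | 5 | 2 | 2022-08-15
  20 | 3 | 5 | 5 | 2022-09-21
SELECT COUNT(*) FROM products

Execution result:
8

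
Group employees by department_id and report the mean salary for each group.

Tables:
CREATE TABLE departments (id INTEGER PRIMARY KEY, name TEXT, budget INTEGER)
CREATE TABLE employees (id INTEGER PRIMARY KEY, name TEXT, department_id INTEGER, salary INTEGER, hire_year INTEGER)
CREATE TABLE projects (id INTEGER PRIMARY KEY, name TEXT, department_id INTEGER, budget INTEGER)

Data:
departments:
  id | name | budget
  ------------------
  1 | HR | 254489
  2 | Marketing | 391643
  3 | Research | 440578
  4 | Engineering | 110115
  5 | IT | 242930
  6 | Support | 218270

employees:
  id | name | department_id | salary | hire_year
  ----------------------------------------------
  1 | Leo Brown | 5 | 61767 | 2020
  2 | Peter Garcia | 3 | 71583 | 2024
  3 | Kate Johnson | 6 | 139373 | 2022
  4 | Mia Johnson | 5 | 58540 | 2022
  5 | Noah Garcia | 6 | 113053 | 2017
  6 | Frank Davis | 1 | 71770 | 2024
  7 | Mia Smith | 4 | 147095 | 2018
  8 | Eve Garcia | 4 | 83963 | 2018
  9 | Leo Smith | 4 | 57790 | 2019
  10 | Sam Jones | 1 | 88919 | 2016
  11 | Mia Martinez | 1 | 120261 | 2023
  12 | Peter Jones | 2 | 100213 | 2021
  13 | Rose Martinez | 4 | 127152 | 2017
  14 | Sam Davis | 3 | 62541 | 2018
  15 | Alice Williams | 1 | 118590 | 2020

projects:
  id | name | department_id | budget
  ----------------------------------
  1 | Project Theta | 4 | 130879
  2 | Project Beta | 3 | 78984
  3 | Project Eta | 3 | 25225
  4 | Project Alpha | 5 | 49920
SELECT department_id, AVG(salary) AS avg_salary FROM employees GROUP BY department_id

Execution result:
department_id | avg_salary
1 | 99885.00
2 | 100213.00
3 | 67062.00
4 | 104000.00
5 | 60153.50
6 | 126213.00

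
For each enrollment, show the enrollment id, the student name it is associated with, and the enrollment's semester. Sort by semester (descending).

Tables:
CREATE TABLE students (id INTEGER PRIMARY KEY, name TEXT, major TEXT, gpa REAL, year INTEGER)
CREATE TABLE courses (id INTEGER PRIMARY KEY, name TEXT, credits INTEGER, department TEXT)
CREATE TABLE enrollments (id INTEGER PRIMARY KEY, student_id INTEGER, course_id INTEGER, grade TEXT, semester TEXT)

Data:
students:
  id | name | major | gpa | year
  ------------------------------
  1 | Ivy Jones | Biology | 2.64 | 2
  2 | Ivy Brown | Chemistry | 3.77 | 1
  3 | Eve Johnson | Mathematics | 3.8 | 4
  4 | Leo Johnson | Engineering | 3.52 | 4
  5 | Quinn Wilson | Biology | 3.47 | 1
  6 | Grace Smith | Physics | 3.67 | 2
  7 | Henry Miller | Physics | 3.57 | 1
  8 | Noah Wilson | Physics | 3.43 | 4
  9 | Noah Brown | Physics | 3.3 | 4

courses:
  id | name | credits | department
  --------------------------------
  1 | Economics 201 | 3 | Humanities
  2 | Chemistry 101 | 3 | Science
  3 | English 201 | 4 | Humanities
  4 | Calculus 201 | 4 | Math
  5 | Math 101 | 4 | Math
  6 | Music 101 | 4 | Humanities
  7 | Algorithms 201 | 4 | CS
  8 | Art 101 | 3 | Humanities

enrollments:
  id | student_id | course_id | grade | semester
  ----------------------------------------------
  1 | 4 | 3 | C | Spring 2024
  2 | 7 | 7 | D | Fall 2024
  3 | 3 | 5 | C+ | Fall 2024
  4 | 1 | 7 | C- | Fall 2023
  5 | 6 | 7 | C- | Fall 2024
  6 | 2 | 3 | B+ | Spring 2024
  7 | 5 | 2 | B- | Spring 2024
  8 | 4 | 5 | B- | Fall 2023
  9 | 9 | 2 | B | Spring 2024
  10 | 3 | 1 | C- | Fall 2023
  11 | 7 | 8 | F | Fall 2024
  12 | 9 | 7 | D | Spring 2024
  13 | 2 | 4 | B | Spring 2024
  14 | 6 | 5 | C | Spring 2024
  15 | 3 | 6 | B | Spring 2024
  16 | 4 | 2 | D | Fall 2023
SELECT c.id, p.name AS student, c.semester FROM enrollments c JOIN students p ON c.student_id = p.id ORDER BY c.semester DESC

Execution result:
id | student | semester
1 | Leo Johnson | Spring 2024
6 | Ivy Brown | Spring 2024
7 | Quinn Wilson | Spring 2024
9 | Noah Brown | Spring 2024
12 | Noah Brown | Spring 2024
13 | Ivy Brown | Spring 2024
14 | Grace Smith | Spring 2024
15 | Eve Johnson | Spring 2024
2 | Henry Miller | Fall 2024
3 | Eve Johnson | Fall 2024
5 | Grace Smith | Fall 2024
11 | Henry Miller | Fall 2024
4 | Ivy Jones | Fall 2023
8 | Leo Johnson | Fall 2023
10 | Eve Johnson | Fall 2023
16 | Leo Johnson | Fall 2023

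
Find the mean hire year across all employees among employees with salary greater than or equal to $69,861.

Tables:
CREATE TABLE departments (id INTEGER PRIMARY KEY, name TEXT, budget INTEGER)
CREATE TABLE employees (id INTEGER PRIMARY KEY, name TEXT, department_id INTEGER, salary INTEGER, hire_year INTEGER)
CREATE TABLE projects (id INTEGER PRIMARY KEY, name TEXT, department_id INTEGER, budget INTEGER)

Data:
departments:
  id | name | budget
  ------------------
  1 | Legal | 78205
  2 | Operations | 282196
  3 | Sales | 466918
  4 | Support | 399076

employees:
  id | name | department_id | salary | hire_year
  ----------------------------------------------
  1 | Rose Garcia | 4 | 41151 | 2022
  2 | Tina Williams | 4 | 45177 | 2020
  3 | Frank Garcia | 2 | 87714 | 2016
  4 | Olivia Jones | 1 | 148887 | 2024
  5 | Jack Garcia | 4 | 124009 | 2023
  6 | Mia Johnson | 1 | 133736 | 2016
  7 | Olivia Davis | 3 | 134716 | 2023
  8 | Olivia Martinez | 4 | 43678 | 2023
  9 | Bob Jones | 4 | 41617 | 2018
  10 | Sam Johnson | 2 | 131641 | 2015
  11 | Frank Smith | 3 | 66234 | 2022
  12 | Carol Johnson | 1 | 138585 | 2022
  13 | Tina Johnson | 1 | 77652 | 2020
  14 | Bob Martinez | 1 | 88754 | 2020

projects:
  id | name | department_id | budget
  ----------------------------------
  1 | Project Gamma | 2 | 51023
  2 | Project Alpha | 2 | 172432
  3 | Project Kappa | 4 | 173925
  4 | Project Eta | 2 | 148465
SELECT AVG(hire_year) FROM employees WHERE salary >= 69861

Execution result:
2019.89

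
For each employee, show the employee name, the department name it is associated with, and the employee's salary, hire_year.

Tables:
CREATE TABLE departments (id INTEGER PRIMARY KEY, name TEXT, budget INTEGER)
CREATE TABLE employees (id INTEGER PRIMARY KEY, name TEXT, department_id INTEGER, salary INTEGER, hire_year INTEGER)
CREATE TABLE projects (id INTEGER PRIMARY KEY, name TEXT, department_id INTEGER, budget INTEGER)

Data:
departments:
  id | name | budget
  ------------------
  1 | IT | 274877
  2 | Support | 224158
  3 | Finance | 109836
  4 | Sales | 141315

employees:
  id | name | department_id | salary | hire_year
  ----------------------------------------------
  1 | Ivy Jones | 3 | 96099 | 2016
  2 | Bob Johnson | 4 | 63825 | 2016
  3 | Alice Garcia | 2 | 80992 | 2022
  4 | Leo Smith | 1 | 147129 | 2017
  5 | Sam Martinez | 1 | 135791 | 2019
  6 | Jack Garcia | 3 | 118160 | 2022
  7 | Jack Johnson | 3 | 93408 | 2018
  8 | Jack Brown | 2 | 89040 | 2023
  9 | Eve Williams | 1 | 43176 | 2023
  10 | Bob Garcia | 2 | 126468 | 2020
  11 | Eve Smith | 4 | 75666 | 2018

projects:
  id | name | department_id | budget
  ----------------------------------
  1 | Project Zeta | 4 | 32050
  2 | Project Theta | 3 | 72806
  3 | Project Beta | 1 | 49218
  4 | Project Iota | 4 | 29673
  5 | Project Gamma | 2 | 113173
SELECT c.name, p.name AS department, c.salary, c.hire_year FROM employees c JOIN departments p ON c.department_id = p.id

Execution result:
name | department | salary | hire_year
Ivy Jones | Finance | 96099 | 2016
Bob Johnson | Sales | 63825 | 2016
Alice Garcia | Support | 80992 | 2022
Leo Smith | IT | 147129 | 2017
Sam Martinez | IT | 135791 | 2019
Jack Garcia | Finance | 118160 | 2022
Jack Johnson | Finance | 93408 | 2018
Jack Brown | Support | 89040 | 2023
Eve Williams | IT | 43176 | 2023
Bob Garcia | Support | 126468 | 2020
Eve Smith | Sales | 75666 | 2018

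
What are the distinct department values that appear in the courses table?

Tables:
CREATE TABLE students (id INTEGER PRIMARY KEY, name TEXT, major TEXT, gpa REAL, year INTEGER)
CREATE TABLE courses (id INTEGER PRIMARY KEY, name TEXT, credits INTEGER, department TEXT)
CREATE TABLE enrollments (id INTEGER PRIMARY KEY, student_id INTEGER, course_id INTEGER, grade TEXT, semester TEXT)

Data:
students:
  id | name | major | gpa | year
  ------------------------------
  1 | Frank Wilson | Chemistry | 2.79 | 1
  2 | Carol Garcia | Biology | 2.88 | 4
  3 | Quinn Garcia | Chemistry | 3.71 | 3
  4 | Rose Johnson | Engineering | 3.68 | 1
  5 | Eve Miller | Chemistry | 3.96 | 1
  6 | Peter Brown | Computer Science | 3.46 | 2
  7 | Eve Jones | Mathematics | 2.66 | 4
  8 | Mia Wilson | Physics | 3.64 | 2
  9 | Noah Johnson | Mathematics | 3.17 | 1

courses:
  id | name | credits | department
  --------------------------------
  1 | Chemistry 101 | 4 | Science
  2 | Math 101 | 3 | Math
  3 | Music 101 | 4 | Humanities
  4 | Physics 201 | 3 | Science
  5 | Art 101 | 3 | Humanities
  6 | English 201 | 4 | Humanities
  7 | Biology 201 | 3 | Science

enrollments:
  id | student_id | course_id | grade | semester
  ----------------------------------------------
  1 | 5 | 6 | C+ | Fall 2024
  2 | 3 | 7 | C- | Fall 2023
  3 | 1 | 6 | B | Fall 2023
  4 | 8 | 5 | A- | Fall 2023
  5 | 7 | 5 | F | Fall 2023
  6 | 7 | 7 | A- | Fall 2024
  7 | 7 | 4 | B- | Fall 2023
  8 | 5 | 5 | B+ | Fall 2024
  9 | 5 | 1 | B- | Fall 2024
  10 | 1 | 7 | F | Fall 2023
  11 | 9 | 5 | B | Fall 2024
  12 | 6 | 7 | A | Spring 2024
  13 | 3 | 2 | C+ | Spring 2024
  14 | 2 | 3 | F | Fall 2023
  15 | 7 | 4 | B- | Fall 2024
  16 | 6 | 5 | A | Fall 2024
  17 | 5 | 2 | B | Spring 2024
SELECT DISTINCT department FROM courses

Execution result:
department
Science
Math
Humanities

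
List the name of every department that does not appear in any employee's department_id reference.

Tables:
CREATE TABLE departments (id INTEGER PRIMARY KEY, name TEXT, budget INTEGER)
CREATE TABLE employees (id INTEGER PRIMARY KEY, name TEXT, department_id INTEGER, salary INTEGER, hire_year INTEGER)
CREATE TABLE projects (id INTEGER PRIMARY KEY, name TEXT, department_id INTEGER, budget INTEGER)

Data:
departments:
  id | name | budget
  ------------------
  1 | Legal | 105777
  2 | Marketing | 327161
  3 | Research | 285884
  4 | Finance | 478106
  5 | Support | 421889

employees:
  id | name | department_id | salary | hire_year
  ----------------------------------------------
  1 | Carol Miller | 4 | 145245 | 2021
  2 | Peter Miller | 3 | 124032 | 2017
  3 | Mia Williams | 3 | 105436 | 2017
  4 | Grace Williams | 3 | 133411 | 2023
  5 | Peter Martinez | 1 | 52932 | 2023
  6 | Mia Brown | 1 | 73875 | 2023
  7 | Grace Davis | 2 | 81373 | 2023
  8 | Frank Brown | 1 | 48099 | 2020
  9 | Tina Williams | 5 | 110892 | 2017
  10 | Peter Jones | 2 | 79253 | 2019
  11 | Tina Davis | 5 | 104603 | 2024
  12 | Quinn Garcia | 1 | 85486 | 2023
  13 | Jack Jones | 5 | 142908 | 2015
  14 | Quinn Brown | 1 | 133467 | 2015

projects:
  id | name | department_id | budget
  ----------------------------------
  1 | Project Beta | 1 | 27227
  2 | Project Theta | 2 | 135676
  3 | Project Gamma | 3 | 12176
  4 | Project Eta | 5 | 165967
SELECT p.name FROM departments p LEFT JOIN employees c ON c.department_id = p.id WHERE c.id IS NULL

Execution result:
(no rows)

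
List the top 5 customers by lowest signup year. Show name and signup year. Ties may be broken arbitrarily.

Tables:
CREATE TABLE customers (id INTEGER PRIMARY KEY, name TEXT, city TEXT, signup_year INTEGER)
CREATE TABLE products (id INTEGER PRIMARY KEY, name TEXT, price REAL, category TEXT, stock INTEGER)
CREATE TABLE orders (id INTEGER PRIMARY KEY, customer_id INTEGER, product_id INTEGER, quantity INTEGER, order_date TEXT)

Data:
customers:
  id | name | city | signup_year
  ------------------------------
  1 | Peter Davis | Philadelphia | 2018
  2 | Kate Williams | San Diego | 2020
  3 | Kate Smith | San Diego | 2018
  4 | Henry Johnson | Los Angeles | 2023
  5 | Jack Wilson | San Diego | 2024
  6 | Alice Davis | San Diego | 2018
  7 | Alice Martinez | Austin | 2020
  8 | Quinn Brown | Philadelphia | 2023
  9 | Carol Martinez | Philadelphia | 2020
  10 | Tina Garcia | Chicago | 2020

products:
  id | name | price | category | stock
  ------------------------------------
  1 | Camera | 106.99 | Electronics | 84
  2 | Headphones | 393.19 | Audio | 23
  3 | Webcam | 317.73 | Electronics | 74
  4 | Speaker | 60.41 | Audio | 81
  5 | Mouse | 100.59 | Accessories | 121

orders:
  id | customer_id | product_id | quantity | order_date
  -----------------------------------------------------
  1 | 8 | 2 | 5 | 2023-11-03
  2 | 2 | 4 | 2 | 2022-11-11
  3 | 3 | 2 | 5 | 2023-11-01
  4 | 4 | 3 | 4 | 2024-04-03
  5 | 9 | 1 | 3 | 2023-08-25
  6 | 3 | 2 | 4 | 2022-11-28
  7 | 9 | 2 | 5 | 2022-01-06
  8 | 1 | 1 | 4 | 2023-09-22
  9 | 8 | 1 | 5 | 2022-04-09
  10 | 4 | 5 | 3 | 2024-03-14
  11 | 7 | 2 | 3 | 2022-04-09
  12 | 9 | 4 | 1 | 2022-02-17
SELECT name, signup_year FROM customers ORDER BY signup_year ASC LIMIT 5

Execution result:
name | signup_year
Peter Davis | 2018
Kate Smith | 2018
Alice Davis | 2018
Kate Williams | 2020
Alice Martinez | 2020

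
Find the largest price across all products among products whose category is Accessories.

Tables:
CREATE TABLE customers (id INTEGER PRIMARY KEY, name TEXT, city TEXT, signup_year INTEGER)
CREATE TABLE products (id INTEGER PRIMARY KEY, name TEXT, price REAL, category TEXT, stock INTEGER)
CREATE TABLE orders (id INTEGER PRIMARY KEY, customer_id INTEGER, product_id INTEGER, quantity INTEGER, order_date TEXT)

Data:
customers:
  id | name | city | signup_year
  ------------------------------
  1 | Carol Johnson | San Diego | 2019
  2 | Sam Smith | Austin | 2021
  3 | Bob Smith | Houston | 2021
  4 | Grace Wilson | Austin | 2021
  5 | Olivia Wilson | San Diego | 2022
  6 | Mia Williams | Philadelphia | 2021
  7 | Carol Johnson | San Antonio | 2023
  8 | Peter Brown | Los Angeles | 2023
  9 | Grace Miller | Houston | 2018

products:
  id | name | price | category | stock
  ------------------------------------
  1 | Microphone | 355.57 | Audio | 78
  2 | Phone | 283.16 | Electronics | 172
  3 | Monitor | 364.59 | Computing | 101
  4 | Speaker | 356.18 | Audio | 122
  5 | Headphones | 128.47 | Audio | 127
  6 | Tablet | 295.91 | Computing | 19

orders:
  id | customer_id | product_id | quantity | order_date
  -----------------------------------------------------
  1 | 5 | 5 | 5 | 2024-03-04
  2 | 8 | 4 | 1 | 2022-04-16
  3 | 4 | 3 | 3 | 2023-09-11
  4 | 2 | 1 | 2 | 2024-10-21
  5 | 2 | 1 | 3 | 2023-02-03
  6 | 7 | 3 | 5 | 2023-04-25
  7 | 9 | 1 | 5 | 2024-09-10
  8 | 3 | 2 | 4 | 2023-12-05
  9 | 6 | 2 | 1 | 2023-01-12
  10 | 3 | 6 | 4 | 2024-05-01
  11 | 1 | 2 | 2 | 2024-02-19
SELECT MAX(price) FROM products WHERE category = 'Accessories'

Execution result:
NULL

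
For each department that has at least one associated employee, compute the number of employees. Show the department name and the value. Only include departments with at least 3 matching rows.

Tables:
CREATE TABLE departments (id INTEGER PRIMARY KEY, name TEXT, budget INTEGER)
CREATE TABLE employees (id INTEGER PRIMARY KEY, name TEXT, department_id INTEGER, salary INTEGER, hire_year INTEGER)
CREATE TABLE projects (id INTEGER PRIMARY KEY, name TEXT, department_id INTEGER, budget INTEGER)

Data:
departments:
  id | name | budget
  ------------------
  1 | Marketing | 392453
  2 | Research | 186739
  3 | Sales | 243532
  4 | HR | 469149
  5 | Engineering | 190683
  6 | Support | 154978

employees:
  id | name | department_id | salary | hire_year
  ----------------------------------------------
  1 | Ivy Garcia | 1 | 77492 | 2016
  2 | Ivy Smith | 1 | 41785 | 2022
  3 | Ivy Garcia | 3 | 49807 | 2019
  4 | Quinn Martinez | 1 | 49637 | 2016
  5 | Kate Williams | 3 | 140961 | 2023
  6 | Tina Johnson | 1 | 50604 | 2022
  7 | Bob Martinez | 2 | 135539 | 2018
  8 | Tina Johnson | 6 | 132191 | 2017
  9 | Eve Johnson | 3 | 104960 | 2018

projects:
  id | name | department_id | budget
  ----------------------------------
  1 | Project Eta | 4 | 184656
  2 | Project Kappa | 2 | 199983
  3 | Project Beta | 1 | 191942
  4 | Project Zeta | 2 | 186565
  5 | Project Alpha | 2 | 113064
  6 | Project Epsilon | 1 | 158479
SELECT p.name, COUNT(*) AS n FROM employees c JOIN departments p ON c.department_id = p.id GROUP BY p.id, p.name HAVING COUNT(*) >= 3

Execution result:
name | n
Marketing | 4
Sales | 3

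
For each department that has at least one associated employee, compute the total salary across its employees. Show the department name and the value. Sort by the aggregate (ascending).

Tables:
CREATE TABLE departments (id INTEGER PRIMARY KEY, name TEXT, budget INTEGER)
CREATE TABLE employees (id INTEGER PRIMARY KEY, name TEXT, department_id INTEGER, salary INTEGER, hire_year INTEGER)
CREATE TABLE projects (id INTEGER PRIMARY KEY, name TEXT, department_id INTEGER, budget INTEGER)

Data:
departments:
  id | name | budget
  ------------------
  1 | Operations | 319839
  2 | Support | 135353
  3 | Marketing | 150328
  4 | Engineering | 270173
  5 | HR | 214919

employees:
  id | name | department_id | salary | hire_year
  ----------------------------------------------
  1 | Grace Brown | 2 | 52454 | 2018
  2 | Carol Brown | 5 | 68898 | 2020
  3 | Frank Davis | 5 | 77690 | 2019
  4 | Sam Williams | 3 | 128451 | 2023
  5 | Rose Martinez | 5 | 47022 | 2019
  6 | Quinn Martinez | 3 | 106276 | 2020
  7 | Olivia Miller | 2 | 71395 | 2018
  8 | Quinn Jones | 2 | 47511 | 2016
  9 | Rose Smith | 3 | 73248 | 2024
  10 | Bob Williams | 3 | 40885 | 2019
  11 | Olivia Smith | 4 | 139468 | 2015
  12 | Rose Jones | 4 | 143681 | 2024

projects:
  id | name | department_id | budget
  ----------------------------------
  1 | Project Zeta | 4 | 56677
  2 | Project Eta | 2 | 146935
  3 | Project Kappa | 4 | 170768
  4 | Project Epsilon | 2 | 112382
SELECT p.name, SUM(c.salary) AS sum_salary FROM employees c JOIN departments p ON c.department_id = p.id GROUP BY p.id, p.name ORDER BY sum_salary ASC

Execution result:
name | sum_salary
Support | 171360
HR | 193610
Engineering | 283149
Marketing | 348860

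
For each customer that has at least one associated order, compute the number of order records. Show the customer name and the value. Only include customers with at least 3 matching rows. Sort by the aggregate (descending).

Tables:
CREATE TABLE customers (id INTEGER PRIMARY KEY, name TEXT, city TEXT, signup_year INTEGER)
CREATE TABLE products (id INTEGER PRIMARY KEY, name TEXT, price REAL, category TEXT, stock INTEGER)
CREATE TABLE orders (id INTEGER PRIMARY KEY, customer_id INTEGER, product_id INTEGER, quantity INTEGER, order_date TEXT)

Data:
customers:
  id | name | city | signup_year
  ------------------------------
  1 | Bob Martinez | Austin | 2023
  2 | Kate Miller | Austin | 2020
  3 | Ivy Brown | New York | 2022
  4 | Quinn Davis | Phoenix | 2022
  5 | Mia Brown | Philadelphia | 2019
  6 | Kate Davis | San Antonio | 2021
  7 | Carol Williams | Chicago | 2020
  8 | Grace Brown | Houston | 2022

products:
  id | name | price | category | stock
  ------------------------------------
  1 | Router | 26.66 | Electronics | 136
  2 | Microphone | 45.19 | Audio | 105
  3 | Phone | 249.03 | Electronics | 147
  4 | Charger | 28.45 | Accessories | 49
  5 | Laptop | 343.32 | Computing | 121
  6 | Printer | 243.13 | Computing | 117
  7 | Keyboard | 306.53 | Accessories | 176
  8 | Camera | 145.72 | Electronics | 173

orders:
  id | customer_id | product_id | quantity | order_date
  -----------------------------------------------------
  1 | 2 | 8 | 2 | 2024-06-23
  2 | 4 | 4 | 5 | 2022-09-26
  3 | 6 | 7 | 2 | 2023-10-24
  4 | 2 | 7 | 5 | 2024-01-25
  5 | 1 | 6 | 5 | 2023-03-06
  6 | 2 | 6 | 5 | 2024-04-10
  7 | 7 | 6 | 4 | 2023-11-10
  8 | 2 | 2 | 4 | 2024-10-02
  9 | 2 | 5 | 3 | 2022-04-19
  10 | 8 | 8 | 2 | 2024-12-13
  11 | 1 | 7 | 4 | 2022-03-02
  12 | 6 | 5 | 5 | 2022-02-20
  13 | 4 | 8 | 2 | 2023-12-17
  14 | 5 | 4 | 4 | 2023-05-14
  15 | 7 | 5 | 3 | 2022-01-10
SELECT p.name, COUNT(*) AS n FROM orders c JOIN customers p ON c.customer_id = p.id GROUP BY p.id, p.name HAVING COUNT(*) >= 3 ORDER BY n DESC

Execution result:
name | n
Kate Miller | 5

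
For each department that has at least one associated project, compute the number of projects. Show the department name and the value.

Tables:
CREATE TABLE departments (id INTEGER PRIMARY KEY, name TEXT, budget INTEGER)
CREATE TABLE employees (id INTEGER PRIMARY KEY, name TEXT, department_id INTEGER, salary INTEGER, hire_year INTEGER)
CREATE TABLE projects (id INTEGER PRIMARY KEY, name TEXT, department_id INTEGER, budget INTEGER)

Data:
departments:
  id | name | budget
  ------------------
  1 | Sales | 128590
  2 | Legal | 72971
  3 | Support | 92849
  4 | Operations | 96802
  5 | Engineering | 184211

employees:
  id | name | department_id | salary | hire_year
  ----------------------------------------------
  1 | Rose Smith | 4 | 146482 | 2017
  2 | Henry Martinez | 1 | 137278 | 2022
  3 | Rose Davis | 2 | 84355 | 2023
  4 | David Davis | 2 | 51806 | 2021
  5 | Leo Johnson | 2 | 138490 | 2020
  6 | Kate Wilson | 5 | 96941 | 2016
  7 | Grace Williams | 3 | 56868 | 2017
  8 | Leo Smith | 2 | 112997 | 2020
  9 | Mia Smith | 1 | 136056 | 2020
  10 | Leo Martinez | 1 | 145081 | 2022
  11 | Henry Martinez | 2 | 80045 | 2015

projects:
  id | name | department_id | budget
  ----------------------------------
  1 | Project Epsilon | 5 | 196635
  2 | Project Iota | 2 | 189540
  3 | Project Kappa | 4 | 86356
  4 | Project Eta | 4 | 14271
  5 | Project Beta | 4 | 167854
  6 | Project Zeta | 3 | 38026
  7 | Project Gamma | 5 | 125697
SELECT p.name, COUNT(*) AS n FROM projects c JOIN departments p ON c.department_id = p.id GROUP BY p.id, p.name

Execution result:
name | n
Legal | 1
Support | 1
Operations | 3
Engineering | 2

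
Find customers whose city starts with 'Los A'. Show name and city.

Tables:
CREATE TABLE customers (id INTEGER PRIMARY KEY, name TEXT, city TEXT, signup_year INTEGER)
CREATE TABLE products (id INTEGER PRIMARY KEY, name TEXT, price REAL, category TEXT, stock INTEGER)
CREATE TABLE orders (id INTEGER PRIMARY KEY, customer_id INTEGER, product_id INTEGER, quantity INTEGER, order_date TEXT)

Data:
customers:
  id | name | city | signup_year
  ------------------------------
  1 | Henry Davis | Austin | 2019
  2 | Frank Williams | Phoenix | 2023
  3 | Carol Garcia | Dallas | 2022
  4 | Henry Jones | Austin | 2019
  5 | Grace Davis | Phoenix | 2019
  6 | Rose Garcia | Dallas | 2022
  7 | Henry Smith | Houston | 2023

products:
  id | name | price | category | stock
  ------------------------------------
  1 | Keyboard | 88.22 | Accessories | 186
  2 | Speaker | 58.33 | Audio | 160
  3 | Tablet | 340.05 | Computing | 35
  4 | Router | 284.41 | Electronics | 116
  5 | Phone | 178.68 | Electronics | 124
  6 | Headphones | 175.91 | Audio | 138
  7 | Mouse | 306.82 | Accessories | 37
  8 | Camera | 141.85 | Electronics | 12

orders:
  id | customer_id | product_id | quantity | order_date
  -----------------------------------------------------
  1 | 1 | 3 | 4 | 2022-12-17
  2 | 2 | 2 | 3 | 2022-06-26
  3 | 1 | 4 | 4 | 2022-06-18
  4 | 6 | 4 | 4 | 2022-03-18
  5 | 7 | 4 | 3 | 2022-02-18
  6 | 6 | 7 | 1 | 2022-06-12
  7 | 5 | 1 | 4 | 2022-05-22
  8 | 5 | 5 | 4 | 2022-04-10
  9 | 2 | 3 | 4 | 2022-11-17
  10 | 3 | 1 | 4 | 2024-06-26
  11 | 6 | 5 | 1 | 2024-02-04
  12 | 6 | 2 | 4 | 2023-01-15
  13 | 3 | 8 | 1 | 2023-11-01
SELECT name, city FROM customers WHERE city LIKE 'Los A%'

Execution result:
(no rows)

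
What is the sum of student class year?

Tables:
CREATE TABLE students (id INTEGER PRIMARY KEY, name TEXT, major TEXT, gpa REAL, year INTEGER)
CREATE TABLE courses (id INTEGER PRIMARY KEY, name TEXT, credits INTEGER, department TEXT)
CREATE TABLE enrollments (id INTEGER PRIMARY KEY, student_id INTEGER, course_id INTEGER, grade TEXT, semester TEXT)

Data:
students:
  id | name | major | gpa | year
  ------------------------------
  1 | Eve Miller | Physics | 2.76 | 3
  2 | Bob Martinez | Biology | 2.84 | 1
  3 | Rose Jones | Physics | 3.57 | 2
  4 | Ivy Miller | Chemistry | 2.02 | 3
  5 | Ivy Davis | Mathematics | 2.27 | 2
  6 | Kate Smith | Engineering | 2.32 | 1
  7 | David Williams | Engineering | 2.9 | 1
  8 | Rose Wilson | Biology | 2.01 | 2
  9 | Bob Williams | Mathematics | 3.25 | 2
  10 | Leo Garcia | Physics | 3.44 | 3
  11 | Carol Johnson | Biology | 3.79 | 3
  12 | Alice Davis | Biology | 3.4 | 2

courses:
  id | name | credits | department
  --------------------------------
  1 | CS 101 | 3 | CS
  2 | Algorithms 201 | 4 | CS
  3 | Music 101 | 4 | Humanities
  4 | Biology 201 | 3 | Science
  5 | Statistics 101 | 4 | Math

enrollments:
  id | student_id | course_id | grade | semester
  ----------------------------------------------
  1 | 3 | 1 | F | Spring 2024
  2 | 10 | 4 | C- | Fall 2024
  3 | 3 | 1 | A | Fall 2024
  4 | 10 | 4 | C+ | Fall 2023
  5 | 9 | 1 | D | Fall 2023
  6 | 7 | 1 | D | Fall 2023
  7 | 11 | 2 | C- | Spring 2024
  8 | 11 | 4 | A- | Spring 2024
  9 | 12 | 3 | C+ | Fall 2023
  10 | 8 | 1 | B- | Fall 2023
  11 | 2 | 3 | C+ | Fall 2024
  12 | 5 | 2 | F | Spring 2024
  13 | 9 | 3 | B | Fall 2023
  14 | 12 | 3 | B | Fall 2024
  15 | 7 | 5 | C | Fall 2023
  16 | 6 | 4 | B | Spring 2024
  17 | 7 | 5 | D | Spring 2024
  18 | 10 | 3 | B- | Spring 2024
SELECT SUM(year) FROM students

Execution result:
25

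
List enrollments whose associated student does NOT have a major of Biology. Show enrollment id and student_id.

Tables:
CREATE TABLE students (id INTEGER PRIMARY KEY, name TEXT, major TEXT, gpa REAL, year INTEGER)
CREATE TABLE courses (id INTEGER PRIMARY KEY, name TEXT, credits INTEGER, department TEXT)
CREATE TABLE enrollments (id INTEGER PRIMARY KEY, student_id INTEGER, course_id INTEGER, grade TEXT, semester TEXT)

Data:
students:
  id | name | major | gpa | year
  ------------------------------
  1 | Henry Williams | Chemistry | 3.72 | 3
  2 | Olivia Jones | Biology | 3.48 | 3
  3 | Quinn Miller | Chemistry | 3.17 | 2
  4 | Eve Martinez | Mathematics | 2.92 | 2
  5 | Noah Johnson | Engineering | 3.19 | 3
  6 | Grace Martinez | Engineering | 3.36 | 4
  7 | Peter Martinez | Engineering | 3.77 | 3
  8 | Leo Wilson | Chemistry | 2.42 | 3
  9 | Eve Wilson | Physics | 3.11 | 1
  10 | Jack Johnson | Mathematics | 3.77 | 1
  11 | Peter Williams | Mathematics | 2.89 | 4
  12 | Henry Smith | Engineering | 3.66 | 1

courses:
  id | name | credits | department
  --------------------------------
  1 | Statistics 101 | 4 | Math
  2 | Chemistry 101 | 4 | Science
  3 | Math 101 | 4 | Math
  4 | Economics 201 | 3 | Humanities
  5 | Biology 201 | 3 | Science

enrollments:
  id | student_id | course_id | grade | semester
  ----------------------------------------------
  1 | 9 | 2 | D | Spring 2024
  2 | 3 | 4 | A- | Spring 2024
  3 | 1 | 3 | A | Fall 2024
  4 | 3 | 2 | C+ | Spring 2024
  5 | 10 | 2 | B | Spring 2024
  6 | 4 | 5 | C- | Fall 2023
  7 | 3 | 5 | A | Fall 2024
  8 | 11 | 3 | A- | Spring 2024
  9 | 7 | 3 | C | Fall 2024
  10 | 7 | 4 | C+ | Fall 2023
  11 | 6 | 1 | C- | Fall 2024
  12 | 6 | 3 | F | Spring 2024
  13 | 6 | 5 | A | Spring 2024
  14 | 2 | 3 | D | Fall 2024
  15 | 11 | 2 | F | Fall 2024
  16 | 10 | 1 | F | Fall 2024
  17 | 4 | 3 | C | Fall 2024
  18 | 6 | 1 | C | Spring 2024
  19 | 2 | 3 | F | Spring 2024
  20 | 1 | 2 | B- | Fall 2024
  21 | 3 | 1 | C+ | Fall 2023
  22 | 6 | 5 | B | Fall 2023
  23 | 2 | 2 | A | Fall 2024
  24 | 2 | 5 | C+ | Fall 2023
SELECT id, student_id FROM enrollments WHERE student_id NOT IN (SELECT id FROM students WHERE major = 'Biology')

Execution result:
id | student_id
1 | 9
2 | 3
3 | 1
4 | 3
5 | 10
6 | 4
7 | 3
8 | 11
9 | 7
10 | 7
11 | 6
12 | 6
13 | 6
15 | 11
16 | 10
17 | 4
18 | 6
20 | 1
21 | 3
22 | 6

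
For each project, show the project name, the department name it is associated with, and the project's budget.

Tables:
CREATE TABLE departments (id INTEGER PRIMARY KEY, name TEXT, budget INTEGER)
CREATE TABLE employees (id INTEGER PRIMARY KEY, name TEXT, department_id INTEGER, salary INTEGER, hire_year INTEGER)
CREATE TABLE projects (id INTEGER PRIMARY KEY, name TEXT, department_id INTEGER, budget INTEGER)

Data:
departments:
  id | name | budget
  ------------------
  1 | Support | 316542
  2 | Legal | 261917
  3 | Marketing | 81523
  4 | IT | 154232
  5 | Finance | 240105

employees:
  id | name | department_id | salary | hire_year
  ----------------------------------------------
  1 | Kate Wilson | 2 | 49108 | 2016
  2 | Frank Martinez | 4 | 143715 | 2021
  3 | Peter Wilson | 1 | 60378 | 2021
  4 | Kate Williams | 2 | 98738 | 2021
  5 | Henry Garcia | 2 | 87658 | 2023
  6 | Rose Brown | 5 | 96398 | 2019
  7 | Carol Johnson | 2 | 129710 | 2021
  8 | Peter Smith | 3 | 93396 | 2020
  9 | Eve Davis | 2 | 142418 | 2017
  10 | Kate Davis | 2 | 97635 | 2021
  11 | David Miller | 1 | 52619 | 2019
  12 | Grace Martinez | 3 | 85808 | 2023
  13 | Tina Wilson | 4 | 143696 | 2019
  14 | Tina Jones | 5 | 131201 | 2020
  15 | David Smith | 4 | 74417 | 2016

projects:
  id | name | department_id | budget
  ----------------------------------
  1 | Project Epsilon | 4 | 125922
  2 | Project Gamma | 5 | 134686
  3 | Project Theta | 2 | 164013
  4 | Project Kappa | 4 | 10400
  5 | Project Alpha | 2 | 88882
SELECT c.name, p.name AS department, c.budget FROM projects c JOIN departments p ON c.department_id = p.id

Execution result:
name | department | budget
Project Epsilon | IT | 125922
Project Gamma | Finance | 134686
Project Theta | Legal | 164013
Project Kappa | IT | 10400
Project Alpha | Legal | 88882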